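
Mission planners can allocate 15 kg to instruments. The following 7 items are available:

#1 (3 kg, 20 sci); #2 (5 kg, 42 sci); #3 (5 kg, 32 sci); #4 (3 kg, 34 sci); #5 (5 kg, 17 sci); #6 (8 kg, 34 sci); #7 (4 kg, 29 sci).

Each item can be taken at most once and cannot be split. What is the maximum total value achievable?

125 sci

Check high-value combinations within 15 kg:
- #1+#2+#4+#7: mass 3+5+3+4=15, value 20+42+34+29=125
- #1+#3+#4+#7: mass 3+5+3+4=15, value 20+32+34+29=115
- #2+#3+#4: mass 5+5+3=13, value 42+32+34=108
Best: 125 sci.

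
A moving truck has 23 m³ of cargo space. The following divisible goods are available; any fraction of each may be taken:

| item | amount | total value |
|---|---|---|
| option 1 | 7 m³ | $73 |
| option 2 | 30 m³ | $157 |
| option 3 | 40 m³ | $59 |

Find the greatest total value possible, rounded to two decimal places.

Take in order of value per unit:
- option 1 (73/7 per unit): all 7 → value 73, running total 73.00
- option 2 (157/30 per unit): 16 of 30 → value 16×157/30 = 83.7333, running total 156.73
Total 156.73.

156.73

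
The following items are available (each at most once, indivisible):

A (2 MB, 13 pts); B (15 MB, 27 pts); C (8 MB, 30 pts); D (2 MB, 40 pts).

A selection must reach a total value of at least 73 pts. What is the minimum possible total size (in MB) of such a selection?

Subsets with value ≥ 73, sorted by total size:
- A+C+D: size 12, value 83
- A+B+D: size 19, value 80
- B+C+D: size 25, value 97
- A+B+C+D: size 27, value 110
Minimum size: 12 MB.

12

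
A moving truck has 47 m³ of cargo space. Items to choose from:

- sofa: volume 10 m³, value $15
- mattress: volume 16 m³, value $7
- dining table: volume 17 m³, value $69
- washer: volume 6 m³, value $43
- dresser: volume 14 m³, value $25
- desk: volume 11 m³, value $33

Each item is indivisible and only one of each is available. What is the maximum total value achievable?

Check high-value combinations within 47 m³:
- sofa+dining table+washer+desk: volume 10+17+6+11=44, value 15+69+43+33=160
- sofa+dining table+washer+dresser: volume 10+17+6+14=47, value 15+69+43+25=152
- dining table+washer+desk: volume 17+6+11=34, value 69+43+33=145
- dining table+washer+dresser: volume 17+6+14=37, value 69+43+25=137
- sofa+dining table+washer: volume 10+17+6=33, value 15+69+43=127
Best: $160.

$160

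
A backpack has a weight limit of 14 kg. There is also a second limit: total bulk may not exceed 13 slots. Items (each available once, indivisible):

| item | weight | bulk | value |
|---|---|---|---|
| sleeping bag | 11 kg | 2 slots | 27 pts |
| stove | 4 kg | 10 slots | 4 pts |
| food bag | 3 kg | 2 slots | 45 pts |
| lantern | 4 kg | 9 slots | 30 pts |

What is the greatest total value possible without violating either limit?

Feasible sets respecting both limits:
- food bag+lantern: weight 7, bulk 11, value 75
- sleeping bag+food bag: weight 14, bulk 4, value 72
- stove+food bag: weight 7, bulk 12, value 49
Best: 75 pts.

75 pts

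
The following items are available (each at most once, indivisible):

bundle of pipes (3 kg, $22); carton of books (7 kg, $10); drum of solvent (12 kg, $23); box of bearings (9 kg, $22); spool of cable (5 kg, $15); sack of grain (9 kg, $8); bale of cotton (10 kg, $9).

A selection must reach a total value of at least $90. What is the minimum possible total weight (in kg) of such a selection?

36

Subsets with value ≥ 90, sorted by total weight:
- bundle of pipes+carton of books+drum of solvent+box of bearings+spool of cable: weight 36, value 92
- bundle of pipes+drum of solvent+box of bearings+spool of cable+sack of grain: weight 38, value 90
Minimum weight: 36 kg.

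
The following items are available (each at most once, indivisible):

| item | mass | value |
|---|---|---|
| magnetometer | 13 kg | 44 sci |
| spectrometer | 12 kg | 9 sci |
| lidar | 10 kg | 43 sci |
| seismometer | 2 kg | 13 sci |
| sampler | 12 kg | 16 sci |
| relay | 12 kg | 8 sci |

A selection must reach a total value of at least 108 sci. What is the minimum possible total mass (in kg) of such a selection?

37

Subsets with value ≥ 108, sorted by total mass:
- magnetometer+lidar+seismometer+sampler: mass 37, value 116
- magnetometer+spectrometer+lidar+seismometer: mass 37, value 109
Minimum mass: 37 kg.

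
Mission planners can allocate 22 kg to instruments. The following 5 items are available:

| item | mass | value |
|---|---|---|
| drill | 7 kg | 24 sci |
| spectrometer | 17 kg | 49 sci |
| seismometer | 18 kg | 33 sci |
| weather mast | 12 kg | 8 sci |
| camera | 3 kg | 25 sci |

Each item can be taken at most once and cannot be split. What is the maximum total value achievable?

Check high-value combinations within 22 kg:
- spectrometer+camera: mass 17+3=20, value 49+25=74
- seismometer+camera: mass 18+3=21, value 33+25=58
- drill+weather mast+camera: mass 7+12+3=22, value 24+8+25=57
- drill+camera: mass 7+3=10, value 24+25=49
Best: 74 sci.

74 sci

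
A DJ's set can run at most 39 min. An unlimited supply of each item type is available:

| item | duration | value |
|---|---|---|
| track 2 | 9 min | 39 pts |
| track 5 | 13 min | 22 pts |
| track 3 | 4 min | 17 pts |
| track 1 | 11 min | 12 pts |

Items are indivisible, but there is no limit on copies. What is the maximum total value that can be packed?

Best value-per-unit is track 2 at 39/9; filling with it alone gives 4×39 = 156.
Optimal mix: 3×track 2 + 3×track 3 → duration 39, value 168.

168 pts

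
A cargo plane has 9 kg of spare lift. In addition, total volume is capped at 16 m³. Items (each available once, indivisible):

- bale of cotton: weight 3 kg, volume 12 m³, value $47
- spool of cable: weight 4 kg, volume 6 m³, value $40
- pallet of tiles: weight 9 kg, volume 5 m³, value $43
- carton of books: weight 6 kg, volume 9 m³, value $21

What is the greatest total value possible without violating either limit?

$47

Feasible sets respecting both limits:
- bale of cotton: weight 3, volume 12, value 47
- pallet of tiles: weight 9, volume 5, value 43
- spool of cable: weight 4, volume 6, value 40
- carton of books: weight 6, volume 9, value 21
Best: $47.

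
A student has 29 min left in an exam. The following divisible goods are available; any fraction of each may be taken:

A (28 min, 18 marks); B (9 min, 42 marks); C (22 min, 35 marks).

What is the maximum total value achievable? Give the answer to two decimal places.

Take in order of value per unit:
- B (42/9 per unit): all 9 → value 42, running total 42.00
- C (35/22 per unit): 20 of 22 → value 20×35/22 = 31.8182, running total 73.82
Total 73.82.

73.82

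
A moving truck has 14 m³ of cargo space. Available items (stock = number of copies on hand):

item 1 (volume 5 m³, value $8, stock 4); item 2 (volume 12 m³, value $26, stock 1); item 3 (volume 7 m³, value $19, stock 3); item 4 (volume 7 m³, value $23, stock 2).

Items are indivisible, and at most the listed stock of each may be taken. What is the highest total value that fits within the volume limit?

Best selections within volume 14 and stock limits:
- 2×item 4: volume 14, value 46
- 1×item 3 + 1×item 4: volume 14, value 42
- 2×item 3: volume 14, value 38
Best: $46.

$46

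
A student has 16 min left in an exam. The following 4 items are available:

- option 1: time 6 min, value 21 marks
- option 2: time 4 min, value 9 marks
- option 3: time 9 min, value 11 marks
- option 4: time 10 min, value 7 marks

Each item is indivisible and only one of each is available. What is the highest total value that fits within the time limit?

32 marks

This is a 0/1 knapsack; check combinations near the capacity.
- option 1+option 3: time 6+9=15, value 21+11=32
- option 1+option 2: time 6+4=10, value 21+9=30
- option 1+option 4: time 6+10=16, value 21+7=28
Best: 32 marks.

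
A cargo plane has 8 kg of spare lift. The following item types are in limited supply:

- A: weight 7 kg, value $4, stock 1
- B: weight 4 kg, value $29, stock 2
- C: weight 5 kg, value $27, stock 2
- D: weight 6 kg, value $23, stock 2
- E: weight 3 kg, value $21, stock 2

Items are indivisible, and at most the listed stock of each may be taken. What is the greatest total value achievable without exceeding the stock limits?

Top feasible selections:
- 2×B: weight 8, value 58
- 1×B + 1×E: weight 7, value 50
Best: $58.

$58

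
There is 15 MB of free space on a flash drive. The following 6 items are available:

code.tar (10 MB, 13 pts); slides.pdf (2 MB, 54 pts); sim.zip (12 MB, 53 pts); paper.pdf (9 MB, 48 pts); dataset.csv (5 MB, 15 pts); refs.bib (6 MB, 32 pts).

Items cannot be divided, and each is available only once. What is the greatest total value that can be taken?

Check high-value combinations within 15 MB:
- slides.pdf+sim.zip: size 2+12=14, value 54+53=107
- slides.pdf+paper.pdf: size 2+9=11, value 54+48=102
- slides.pdf+dataset.csv+refs.bib: size 2+5+6=13, value 54+15+32=101
Best: 107 pts.

107 pts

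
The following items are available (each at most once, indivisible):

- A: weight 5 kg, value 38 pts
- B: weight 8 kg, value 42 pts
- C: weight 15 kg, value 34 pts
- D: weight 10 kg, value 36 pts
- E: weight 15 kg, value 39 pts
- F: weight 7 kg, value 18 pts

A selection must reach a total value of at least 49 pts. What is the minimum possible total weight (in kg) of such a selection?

Subsets with value ≥ 49, sorted by total weight:
- A+F: weight 12, value 56
- A+B: weight 13, value 80
- A+D: weight 15, value 74
Minimum weight: 12 kg.

12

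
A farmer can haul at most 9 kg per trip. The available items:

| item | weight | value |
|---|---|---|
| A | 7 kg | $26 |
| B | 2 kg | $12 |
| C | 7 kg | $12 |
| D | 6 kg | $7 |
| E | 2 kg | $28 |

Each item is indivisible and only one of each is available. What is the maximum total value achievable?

Check high-value combinations within 9 kg:
- A+E: weight 7+2=9, value 26+28=54
- B+E: weight 2+2=4, value 12+28=40
- C+E: weight 7+2=9, value 12+28=40
- A+B: weight 7+2=9, value 26+12=38
Best: $54.

$54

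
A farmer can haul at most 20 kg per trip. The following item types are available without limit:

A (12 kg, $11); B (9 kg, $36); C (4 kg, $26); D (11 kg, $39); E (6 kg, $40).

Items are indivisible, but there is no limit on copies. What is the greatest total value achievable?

$132

Best value-per-unit is E at 40/6; filling with it alone gives 3×40 = 120.
Optimal mix: 2×C + 2×E → weight 20, value 132.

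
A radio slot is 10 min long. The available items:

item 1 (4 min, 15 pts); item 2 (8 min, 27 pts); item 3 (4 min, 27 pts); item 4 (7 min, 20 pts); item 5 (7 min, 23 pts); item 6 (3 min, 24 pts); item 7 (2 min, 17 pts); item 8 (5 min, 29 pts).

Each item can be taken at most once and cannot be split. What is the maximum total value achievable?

Check high-value combinations within 10 min:
- item 6+item 7+item 8: duration 3+2+5=10, value 24+17+29=70
- item 3+item 6+item 7: duration 4+3+2=9, value 27+24+17=68
- item 1+item 3+item 7: duration 4+4+2=10, value 15+27+17=59
- item 1+item 6+item 7: duration 4+3+2=9, value 15+24+17=56
Best: 70 pts.

70 pts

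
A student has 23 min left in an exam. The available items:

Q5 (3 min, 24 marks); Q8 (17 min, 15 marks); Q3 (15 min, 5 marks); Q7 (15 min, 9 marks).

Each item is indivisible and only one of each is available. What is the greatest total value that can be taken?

Check high-value combinations within 23 min:
- Q5+Q8: time 3+17=20, value 24+15=39
- Q5+Q7: time 3+15=18, value 24+9=33
- Q5+Q3: time 3+15=18, value 24+5=29
- Q5: time 3, value 24
Best: 39 marks.

39 marks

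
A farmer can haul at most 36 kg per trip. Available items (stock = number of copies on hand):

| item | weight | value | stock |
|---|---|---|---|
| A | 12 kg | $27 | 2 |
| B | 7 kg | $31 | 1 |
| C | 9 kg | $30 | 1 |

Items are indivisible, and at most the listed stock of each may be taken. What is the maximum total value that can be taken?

Top feasible selections:
- 1×A + 1×B + 1×C: weight 28, value 88
- 2×A + 1×B: weight 31, value 85
Best: $88.

$88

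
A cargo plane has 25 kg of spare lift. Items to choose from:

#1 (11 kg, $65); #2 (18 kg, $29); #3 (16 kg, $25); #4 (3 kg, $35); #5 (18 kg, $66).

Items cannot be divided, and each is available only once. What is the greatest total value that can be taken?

Check high-value combinations within 25 kg:
- #4+#5: weight 3+18=21, value 35+66=101
- #1+#4: weight 11+3=14, value 65+35=100
- #5: weight 18, value 66
Best: $101.

$101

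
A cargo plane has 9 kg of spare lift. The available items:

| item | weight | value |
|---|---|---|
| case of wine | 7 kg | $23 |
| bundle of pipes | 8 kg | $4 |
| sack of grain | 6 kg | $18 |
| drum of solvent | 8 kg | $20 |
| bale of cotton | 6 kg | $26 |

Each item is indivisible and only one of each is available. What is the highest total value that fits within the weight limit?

$26

This is a 0/1 knapsack; check combinations near the capacity.
- bale of cotton: weight 6, value 26
- case of wine: weight 7, value 23
- drum of solvent: weight 8, value 20
- sack of grain: weight 6, value 18
- bundle of pipes: weight 8, value 4
Best: $26.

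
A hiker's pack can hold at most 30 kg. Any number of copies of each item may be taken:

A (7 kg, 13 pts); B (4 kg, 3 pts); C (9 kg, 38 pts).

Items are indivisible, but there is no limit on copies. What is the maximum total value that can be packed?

114 pts

Best value-per-unit is C at 38/9, and filling with it alone uses weight 3×9=27. No mix of the others beats 3×38 = 114.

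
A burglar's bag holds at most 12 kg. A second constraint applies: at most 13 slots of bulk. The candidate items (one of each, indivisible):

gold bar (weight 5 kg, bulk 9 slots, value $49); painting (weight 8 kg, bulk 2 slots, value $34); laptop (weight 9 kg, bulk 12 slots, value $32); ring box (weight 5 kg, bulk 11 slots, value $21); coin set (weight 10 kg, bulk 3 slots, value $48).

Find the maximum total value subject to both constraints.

$49

Feasible sets respecting both limits:
- gold bar: weight 5, bulk 9, value 49
- coin set: weight 10, bulk 3, value 48
- painting: weight 8, bulk 2, value 34
Best: $49.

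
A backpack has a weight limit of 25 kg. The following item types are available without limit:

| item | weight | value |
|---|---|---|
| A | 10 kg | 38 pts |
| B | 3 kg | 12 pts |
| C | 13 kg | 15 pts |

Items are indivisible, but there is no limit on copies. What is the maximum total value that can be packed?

98 pts

Best value-per-unit is B at 12/3; filling with it alone gives 8×12 = 96.
Optimal mix: 1×A + 5×B → weight 25, value 98.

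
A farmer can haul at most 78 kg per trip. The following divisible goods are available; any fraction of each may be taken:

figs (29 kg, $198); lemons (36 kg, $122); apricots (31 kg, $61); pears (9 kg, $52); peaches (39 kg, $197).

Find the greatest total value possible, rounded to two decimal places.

Take in order of value per unit:
- figs (198/29 per unit): all 29 → value 198, running total 198.00
- pears (52/9 per unit): all 9 → value 52, running total 250.00
- peaches (197/39 per unit): all 39 → value 197, running total 447.00
- lemons (122/36 per unit): 1 of 36 → value 1×122/36 = 3.3889, running total 450.39
Total 450.39.

450.39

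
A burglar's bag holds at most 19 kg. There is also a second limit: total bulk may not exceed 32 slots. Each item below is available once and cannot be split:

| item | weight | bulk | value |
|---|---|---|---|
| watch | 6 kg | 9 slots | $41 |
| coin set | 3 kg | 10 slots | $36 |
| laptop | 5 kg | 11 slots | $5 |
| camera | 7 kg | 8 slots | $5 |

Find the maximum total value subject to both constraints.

Feasible sets respecting both limits:
- watch+coin set+laptop: weight 14, bulk 30, value 82
- watch+coin set+camera: weight 16, bulk 27, value 82
- watch+coin set: weight 9, bulk 19, value 77
- watch+laptop+camera: weight 18, bulk 28, value 51
Best: $82.

$82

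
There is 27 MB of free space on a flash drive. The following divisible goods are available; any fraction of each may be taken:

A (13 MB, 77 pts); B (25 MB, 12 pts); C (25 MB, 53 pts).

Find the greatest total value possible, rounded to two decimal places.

Take in order of value per unit:
- A (77/13 per unit): all 13 → value 77, running total 77.00
- C (53/25 per unit): 14 of 25 → value 14×53/25 = 29.6800, running total 106.68
Total 106.68.

106.68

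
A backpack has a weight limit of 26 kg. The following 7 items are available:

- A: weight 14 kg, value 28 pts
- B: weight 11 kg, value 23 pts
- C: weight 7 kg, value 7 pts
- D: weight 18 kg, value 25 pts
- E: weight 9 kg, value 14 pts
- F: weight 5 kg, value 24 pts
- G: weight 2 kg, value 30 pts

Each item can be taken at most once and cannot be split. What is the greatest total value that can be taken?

Check high-value combinations within 26 kg:
- B+C+F+G: weight 11+7+5+2=25, value 23+7+24+30=84
- A+F+G: weight 14+5+2=21, value 28+24+30=82
- D+F+G: weight 18+5+2=25, value 25+24+30=79
Best: 84 pts.

84 pts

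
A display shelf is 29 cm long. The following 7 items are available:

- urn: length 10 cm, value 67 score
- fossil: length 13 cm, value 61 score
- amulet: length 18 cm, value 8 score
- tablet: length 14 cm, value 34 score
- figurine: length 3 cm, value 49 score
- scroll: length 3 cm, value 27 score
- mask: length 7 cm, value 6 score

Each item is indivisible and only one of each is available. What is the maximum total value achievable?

204 score

Check high-value combinations within 29 cm:
- urn+fossil+figurine+scroll: length 10+13+3+3=29, value 67+61+49+27=204
- urn+fossil+figurine: length 10+13+3=26, value 67+61+49=177
- urn+fossil+scroll: length 10+13+3=26, value 67+61+27=155
Best: 204 score.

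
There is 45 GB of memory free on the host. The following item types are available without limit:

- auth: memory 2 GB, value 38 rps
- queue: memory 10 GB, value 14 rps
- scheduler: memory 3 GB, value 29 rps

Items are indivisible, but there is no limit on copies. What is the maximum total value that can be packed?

Best value-per-unit is auth at 38/2, and filling with it alone uses memory 22×2=44. No mix of the others beats 22×38 = 836.

836 rps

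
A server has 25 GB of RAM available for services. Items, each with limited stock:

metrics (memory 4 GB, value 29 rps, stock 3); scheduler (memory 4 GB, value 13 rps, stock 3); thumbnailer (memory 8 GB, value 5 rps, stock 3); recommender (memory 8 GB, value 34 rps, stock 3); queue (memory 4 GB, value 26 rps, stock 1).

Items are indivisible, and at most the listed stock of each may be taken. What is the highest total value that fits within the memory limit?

Top feasible selections:
- 3×metrics + 1×recommender + 1×queue: memory 24, value 147
- 3×metrics + 2×scheduler + 1×queue: memory 24, value 139
- 3×metrics + 1×scheduler + 1×recommender: memory 24, value 134
Best: 147 rps.

147 rps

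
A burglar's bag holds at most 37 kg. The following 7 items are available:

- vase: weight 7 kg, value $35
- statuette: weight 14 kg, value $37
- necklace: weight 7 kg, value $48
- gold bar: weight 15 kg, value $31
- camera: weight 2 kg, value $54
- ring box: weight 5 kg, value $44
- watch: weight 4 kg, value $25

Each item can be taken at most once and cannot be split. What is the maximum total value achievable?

Check high-value combinations within 37 kg:
- vase+statuette+necklace+camera+ring box: weight 7+14+7+2+5=35, value 35+37+48+54+44=218
- vase+necklace+gold bar+camera+ring box: weight 7+7+15+2+5=36, value 35+48+31+54+44=212
- statuette+necklace+camera+ring box+watch: weight 14+7+2+5+4=32, value 37+48+54+44+25=208
- vase+necklace+camera+ring box+watch: weight 7+7+2+5+4=25, value 35+48+54+44+25=206
Best: $218.

$218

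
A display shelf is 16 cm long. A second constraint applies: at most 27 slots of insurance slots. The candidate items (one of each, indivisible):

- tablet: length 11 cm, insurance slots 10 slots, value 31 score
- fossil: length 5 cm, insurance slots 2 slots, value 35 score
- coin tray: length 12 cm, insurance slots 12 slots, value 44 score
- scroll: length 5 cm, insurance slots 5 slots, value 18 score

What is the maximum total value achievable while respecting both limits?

66 score

Feasible sets respecting both limits:
- tablet+fossil: length 16, insurance slots 12, value 66
- fossil+scroll: length 10, insurance slots 7, value 53
- tablet+scroll: length 16, insurance slots 15, value 49
Best: 66 score.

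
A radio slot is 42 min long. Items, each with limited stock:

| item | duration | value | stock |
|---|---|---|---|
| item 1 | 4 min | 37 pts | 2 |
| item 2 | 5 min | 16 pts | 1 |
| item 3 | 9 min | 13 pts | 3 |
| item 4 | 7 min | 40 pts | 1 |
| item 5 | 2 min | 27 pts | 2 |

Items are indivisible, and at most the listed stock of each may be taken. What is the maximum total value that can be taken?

Top feasible selections:
- 2×item 1 + 1×item 2 + 2×item 3 + 1×item 4 + 2×item 5: duration 42, value 210
- 2×item 1 + 1×item 2 + 1×item 3 + 1×item 4 + 2×item 5: duration 33, value 197
Best: 210 pts.

210 pts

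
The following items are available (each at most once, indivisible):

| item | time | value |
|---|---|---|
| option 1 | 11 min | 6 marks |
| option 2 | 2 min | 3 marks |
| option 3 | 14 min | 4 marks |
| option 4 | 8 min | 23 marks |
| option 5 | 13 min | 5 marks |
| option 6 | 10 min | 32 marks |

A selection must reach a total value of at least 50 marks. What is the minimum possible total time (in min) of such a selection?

Subsets with value ≥ 50, sorted by total time:
- option 4+option 6: time 18, value 55
- option 2+option 4+option 6: time 20, value 58
- option 1+option 4+option 6: time 29, value 61
- option 1+option 2+option 4+option 6: time 31, value 64
Minimum time: 18 min.

18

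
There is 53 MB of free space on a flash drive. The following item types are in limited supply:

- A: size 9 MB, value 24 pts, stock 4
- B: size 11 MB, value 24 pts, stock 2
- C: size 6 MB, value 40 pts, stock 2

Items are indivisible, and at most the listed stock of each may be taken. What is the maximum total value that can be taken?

Best selections within size 53 and stock limits:
- 4×A + 2×C: size 48, value 176
- 3×A + 1×B + 2×C: size 50, value 176
- 2×A + 2×B + 2×C: size 52, value 176
Best: 176 pts.

176 pts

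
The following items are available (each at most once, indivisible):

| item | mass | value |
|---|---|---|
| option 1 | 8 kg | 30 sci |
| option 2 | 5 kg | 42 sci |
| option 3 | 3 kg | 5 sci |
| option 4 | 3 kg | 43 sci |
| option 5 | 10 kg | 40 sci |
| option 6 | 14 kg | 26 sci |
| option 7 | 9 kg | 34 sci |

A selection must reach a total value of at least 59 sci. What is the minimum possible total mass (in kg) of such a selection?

Subsets with value ≥ 59, sorted by total mass:
- option 2+option 4: mass 8, value 85
- option 2+option 3+option 4: mass 11, value 90
Minimum mass: 8 kg.

8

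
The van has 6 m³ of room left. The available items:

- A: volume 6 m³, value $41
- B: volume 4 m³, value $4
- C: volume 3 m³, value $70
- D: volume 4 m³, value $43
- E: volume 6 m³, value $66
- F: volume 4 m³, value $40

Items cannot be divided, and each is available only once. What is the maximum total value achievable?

Check high-value combinations within 6 m³:
- C: volume 3, value 70
- E: volume 6, value 66
- D: volume 4, value 43
- A: volume 6, value 41
Best: $70.

$70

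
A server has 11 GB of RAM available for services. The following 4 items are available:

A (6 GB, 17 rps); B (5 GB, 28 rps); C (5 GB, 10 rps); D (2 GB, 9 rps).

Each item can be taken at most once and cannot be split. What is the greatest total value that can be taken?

Check high-value combinations within 11 GB:
- A+B: memory 6+5=11, value 17+28=45
- B+C: memory 5+5=10, value 28+10=38
- B+D: memory 5+2=7, value 28+9=37
- B: memory 5, value 28
Best: 45 rps.

45 rps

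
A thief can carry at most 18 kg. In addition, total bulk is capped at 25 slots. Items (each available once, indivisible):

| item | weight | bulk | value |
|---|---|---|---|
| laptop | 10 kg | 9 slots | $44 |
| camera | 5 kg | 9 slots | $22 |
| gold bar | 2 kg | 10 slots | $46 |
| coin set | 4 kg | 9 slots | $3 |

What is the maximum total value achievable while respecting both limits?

Feasible sets respecting both limits:
- laptop+gold bar: weight 12, bulk 19, value 90
- camera+gold bar: weight 7, bulk 19, value 68
- laptop+camera: weight 15, bulk 18, value 66
- gold bar+coin set: weight 6, bulk 19, value 49
Best: $90.

$90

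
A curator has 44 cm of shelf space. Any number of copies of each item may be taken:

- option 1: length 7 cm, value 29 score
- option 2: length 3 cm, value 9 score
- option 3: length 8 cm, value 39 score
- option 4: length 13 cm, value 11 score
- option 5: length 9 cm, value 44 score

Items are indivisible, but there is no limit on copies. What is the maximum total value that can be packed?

215 score

Best value-per-unit is option 5 at 44/9; filling with it alone gives 4×44 = 176.
Optimal mix: 1×option 3 + 4×option 5 → length 44, value 215.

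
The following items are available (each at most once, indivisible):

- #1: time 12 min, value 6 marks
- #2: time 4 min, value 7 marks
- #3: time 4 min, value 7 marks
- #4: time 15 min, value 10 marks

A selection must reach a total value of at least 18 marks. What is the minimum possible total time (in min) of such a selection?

20

Subsets with value ≥ 18, sorted by total time:
- #1+#2+#3: time 20, value 20
- #2+#3+#4: time 23, value 24
- #1+#2+#4: time 31, value 23
Minimum time: 20 min.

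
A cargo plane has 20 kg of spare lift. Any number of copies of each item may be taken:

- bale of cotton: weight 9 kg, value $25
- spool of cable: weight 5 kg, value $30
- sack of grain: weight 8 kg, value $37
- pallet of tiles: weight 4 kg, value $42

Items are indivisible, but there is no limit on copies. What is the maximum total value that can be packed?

$210

Best value-per-unit is pallet of tiles at 42/4, and filling with it alone uses weight 5×4=20. No mix of the others beats 5×42 = 210.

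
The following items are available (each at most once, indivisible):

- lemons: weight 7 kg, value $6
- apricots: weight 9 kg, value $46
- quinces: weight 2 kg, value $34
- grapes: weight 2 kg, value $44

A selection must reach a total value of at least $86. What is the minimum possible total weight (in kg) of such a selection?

Subsets with value ≥ 86, sorted by total weight:
- apricots+grapes: weight 11, value 90
- apricots+quinces+grapes: weight 13, value 124
Minimum weight: 11 kg.

11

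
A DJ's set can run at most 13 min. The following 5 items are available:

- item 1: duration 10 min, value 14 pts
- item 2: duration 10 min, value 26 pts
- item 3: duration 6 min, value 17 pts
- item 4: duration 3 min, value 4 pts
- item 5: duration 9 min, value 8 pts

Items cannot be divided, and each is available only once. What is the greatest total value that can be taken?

30 pts

Check high-value combinations within 13 min:
- item 2+item 4: duration 10+3=13, value 26+4=30
- item 2: duration 10, value 26
- item 3+item 4: duration 6+3=9, value 17+4=21
- item 1+item 4: duration 10+3=13, value 14+4=18
Best: 30 pts.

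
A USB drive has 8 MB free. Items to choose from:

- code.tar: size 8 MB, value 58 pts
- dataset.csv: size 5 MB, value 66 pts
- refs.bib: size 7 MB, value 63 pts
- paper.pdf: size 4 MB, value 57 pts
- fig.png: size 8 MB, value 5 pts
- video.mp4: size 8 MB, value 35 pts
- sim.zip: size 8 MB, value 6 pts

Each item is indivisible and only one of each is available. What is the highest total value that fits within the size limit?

66 pts

Check high-value combinations within 8 MB:
- dataset.csv: size 5, value 66
- refs.bib: size 7, value 63
- code.tar: size 8, value 58
- paper.pdf: size 4, value 57
Best: 66 pts.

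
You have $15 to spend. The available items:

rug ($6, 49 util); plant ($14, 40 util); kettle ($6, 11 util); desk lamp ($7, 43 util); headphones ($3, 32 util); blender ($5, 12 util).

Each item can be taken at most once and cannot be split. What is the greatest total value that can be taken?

93 util

Check high-value combinations within $15:
- rug+headphones+blender: cost 6+3+5=14, value 49+32+12=93
- rug+desk lamp: cost 6+7=13, value 49+43=92
- rug+kettle+headphones: cost 6+6+3=15, value 49+11+32=92
- desk lamp+headphones+blender: cost 7+3+5=15, value 43+32+12=87
- rug+headphones: cost 6+3=9, value 49+32=81
Best: 93 util.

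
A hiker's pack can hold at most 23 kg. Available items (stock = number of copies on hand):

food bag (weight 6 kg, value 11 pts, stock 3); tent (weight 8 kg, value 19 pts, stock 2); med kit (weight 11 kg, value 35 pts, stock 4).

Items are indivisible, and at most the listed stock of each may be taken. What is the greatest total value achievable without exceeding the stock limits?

Best selections within weight 23 and stock limits:
- 2×med kit: weight 22, value 70
- 2×food bag + 1×med kit: weight 23, value 57
- 1×tent + 1×med kit: weight 19, value 54
Best: 70 pts.

70 pts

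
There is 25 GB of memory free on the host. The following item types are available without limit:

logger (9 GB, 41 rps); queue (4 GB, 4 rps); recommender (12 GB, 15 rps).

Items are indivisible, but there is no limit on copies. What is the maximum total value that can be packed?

Best value-per-unit is logger at 41/9; filling with it alone gives 2×41 = 82.
Optimal mix: 2×logger + 1×queue → memory 22, value 86.

86 rps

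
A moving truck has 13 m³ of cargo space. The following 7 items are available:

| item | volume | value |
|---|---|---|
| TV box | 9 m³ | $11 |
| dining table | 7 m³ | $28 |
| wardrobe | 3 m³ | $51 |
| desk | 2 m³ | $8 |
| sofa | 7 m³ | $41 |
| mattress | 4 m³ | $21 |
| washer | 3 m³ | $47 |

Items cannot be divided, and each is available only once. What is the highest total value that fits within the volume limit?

$139

Check high-value combinations within 13 m³:
- wardrobe+sofa+washer: volume 3+7+3=13, value 51+41+47=139
- wardrobe+desk+mattress+washer: volume 3+2+4+3=12, value 51+8+21+47=127
- dining table+wardrobe+washer: volume 7+3+3=13, value 28+51+47=126
- wardrobe+mattress+washer: volume 3+4+3=10, value 51+21+47=119
Best: $139.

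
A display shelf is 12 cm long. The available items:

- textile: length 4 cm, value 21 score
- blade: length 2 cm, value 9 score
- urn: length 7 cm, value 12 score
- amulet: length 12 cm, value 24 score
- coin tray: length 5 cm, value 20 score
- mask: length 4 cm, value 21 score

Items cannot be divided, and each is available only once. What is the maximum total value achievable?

51 score

Check high-value combinations within 12 cm:
- textile+blade+mask: length 4+2+4=10, value 21+9+21=51
- textile+blade+coin tray: length 4+2+5=11, value 21+9+20=50
- blade+coin tray+mask: length 2+5+4=11, value 9+20+21=50
- textile+mask: length 4+4=8, value 21+21=42
Best: 51 score.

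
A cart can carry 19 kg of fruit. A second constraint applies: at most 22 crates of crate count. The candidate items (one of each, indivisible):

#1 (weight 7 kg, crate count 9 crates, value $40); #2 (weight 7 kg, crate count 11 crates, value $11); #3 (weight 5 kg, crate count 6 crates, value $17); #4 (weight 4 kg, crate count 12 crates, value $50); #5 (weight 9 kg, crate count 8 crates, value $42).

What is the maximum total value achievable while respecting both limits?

$92

Feasible sets respecting both limits:
- #4+#5: weight 13, crate count 20, value 92
- #1+#4: weight 11, crate count 21, value 90
- #1+#5: weight 16, crate count 17, value 82
- #3+#4: weight 9, crate count 18, value 67
Best: $92.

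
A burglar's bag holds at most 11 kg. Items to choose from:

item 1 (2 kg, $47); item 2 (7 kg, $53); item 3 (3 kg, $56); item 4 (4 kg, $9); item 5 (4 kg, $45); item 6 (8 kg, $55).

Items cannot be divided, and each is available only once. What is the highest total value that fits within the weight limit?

$148

Check high-value combinations within 11 kg:
- item 1+item 3+item 5: weight 2+3+4=9, value 47+56+45=148
- item 1+item 3+item 4: weight 2+3+4=9, value 47+56+9=112
- item 3+item 6: weight 3+8=11, value 56+55=111
- item 3+item 4+item 5: weight 3+4+4=11, value 56+9+45=110
Best: $148.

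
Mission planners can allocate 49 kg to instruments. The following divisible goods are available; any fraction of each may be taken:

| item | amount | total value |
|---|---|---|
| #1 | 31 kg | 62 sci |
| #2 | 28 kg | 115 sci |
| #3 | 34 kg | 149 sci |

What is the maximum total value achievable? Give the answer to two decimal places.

210.61

Take in order of value per unit:
- #3 (149/34 per unit): all 34 → value 149, running total 149.00
- #2 (115/28 per unit): 15 of 28 → value 15×115/28 = 61.6071, running total 210.61
Total 210.61.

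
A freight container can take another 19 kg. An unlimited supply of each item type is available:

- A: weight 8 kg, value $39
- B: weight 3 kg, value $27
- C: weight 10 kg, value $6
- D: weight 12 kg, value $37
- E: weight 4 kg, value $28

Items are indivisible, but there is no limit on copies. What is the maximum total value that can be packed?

$163

Best value-per-unit is B at 27/3; filling with it alone gives 6×27 = 162.
Optimal mix: 5×B + 1×E → weight 19, value 163.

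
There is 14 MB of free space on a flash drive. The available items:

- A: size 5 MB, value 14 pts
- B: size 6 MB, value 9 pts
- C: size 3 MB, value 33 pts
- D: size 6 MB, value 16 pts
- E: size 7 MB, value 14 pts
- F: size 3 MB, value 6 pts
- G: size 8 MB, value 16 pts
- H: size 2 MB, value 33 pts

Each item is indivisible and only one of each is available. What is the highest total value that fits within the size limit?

Check high-value combinations within 14 MB:
- C+D+F+H: size 3+6+3+2=14, value 33+16+6+33=88
- A+C+F+H: size 5+3+3+2=13, value 14+33+6+33=86
- C+D+H: size 3+6+2=11, value 33+16+33=82
- C+G+H: size 3+8+2=13, value 33+16+33=82
- B+C+F+H: size 6+3+3+2=14, value 9+33+6+33=81
Best: 88 pts.

88 pts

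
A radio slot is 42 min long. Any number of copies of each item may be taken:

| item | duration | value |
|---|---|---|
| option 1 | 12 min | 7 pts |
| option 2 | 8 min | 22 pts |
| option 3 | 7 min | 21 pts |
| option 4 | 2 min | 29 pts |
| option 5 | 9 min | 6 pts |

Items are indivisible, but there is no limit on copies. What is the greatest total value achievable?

Best value-per-unit is option 4 at 29/2, and filling with it alone uses duration 21×2=42. No mix of the others beats 21×29 = 609.

609 pts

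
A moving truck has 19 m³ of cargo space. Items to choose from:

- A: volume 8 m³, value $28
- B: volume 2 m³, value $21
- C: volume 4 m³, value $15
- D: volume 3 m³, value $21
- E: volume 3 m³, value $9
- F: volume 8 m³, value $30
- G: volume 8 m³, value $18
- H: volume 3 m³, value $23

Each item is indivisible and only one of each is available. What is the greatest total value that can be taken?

This is a 0/1 knapsack; check combinations near the capacity.
- B+D+E+F+H: volume 2+3+3+8+3=19, value 21+21+9+30+23=104
- A+B+D+E+H: volume 8+2+3+3+3=19, value 28+21+21+9+23=102
- B+D+F+H: volume 2+3+8+3=16, value 21+21+30+23=95
- A+B+D+H: volume 8+2+3+3=16, value 28+21+21+23=93
- B+D+E+G+H: volume 2+3+3+8+3=19, value 21+21+9+18+23=92
Best: $104.

$104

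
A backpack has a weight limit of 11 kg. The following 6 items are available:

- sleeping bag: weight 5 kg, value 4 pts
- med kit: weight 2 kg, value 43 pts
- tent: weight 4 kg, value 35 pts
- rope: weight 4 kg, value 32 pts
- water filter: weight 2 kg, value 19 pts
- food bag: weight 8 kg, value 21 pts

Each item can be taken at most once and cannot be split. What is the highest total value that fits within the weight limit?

110 pts

Check high-value combinations within 11 kg:
- med kit+tent+rope: weight 2+4+4=10, value 43+35+32=110
- med kit+tent+water filter: weight 2+4+2=8, value 43+35+19=97
- med kit+rope+water filter: weight 2+4+2=8, value 43+32+19=94
- tent+rope+water filter: weight 4+4+2=10, value 35+32+19=86
- sleeping bag+med kit+tent: weight 5+2+4=11, value 4+43+35=82
Best: 110 pts.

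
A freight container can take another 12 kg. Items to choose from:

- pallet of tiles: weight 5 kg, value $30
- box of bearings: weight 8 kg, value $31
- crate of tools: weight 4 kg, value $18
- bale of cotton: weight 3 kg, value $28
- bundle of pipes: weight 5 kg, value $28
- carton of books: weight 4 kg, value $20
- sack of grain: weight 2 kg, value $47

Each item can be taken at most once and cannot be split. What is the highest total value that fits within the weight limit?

$105

Check high-value combinations within 12 kg:
- pallet of tiles+bale of cotton+sack of grain: weight 5+3+2=10, value 30+28+47=105
- pallet of tiles+bundle of pipes+sack of grain: weight 5+5+2=12, value 30+28+47=105
- bale of cotton+bundle of pipes+sack of grain: weight 3+5+2=10, value 28+28+47=103
- pallet of tiles+carton of books+sack of grain: weight 5+4+2=11, value 30+20+47=97
- bale of cotton+carton of books+sack of grain: weight 3+4+2=9, value 28+20+47=95
Best: $105.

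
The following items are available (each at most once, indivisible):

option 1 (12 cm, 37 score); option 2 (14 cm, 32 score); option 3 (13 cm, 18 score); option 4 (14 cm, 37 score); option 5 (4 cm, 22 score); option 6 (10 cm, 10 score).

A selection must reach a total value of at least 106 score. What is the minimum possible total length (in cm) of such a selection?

40

Subsets with value ≥ 106, sorted by total length:
- option 1+option 2+option 4: length 40, value 106
- option 1+option 4+option 5+option 6: length 40, value 106
- option 1+option 3+option 4+option 5: length 43, value 114
Minimum length: 40 cm.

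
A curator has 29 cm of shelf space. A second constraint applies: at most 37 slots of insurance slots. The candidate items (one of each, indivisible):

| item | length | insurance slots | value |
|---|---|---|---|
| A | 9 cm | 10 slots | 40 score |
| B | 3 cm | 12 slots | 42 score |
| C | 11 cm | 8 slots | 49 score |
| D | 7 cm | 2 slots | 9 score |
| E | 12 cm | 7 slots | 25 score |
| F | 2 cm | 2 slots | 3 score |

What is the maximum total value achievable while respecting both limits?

Feasible sets respecting both limits:
- A+B+C+F: length 25, insurance slots 32, value 134
- A+B+C: length 23, insurance slots 30, value 131
- B+C+E+F: length 28, insurance slots 29, value 119
Best: 134 score.

134 score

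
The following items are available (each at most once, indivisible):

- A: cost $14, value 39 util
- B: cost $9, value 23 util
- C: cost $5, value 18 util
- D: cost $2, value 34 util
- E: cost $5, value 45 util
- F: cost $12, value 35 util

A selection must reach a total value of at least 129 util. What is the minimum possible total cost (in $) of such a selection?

Subsets with value ≥ 129, sorted by total cost:
- C+D+E+F: cost 24, value 132
- A+C+D+E: cost 26, value 136
Minimum cost: 24 $.

24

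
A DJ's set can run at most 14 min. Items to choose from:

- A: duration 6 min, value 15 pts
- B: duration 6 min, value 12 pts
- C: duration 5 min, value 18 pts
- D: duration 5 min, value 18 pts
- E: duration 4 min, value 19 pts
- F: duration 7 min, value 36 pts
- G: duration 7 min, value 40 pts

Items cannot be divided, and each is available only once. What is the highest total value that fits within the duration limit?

Check high-value combinations within 14 min:
- F+G: duration 7+7=14, value 36+40=76
- E+G: duration 4+7=11, value 19+40=59
- C+G: duration 5+7=12, value 18+40=58
- D+G: duration 5+7=12, value 18+40=58
- E+F: duration 4+7=11, value 19+36=55
Best: 76 pts.

76 pts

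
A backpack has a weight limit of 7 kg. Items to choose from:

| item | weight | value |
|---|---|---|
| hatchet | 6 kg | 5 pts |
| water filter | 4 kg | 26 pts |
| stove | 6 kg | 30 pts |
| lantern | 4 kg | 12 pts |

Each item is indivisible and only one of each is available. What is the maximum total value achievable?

30 pts

Check high-value combinations within 7 kg:
- stove: weight 6, value 30
- water filter: weight 4, value 26
- lantern: weight 4, value 12
Best: 30 pts.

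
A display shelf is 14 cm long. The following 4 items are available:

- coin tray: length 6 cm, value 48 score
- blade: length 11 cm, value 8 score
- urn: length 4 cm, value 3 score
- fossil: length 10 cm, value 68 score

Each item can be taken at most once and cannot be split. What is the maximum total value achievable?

Check high-value combinations within 14 cm:
- urn+fossil: length 4+10=14, value 3+68=71
- fossil: length 10, value 68
- coin tray+urn: length 6+4=10, value 48+3=51
Best: 71 score.

71 score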